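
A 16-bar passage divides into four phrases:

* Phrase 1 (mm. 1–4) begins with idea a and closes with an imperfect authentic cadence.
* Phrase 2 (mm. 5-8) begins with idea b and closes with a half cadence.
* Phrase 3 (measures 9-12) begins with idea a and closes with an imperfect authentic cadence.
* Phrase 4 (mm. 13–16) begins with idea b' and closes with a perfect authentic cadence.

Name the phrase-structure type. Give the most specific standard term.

parallel double period

Four phrases in two halves: the first half (mm. 1-8) ends with a half cadence, the second (bars 9-16) with a perfect authentic cadence — a large antecedent–consequent pair, i.e. a double period.
Phrase 3 begins with the same material as phrase 1, making it parallel.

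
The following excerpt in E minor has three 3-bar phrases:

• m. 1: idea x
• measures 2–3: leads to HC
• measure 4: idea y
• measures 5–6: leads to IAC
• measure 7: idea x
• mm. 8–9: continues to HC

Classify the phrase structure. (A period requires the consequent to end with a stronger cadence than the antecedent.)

phrase group

The final phrase closes with a half cadence, which is not stronger than the preceding imperfect authentic cadence; the 3 phrases lack an overall antecedent–consequent design and so form a phrase group.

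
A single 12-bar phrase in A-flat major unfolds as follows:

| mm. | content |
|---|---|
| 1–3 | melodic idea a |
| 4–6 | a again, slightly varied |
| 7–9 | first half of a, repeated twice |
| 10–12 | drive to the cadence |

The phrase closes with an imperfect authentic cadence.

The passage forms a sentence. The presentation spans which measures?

measures 1–6

The presentation of a sentence is the basic idea (mm. 1–3) plus its repetition (mm. 4–6); the presentation is therefore mm. 1–6.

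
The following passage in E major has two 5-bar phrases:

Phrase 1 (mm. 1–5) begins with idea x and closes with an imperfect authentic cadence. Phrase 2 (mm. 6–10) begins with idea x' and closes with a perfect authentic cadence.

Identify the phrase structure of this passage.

parallel period

Phrase 1 ends with an imperfect authentic cadence (weaker) and phrase 2 with a perfect authentic cadence (stronger): antecedent + consequent = a period.
The two phrases open with the same material (x / x'), so the period is parallel.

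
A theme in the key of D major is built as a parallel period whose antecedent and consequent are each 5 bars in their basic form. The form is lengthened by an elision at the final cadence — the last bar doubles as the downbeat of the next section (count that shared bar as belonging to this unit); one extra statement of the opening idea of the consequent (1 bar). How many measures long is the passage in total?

11 measures

Basic parallel period: 5 + 5 = 10 bars.
10 (basic form) + 1 (extra statement) = 11.
The elision shares a bar with the next section but does not change this unit's count.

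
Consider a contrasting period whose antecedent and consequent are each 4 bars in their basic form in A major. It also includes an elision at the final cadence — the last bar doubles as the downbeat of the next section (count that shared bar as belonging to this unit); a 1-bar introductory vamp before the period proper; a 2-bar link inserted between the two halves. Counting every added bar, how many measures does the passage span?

11 measures

Basic contrasting period: 4 + 4 = 8 bars.
8 (basic form) + 1 (introduction) + 2 (link) = 11.
The elision shares a bar with the next section but does not change this unit's count.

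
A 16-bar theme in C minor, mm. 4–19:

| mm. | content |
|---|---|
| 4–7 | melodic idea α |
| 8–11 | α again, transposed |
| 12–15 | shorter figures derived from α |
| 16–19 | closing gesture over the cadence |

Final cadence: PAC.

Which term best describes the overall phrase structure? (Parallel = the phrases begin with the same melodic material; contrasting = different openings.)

Basic idea (bars 4–7) + its repetition (mm. 8–11) form the presentation; fragmentation and cadence (bars 12–19) form the continuation — the 16-bar whole is a sentence.

sentence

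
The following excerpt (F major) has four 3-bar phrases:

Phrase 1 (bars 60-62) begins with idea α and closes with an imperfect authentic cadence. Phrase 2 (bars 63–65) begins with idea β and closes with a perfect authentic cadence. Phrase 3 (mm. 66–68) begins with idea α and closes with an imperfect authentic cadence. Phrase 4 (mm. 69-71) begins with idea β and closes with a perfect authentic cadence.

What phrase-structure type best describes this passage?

repeated period

The cadence pattern IAC–PAC–IAC–PAC is weak–strong twice, and phrases 3–4 restate phrases 1–2: a period heard twice, not a double period (which would end weakly at phrase 2).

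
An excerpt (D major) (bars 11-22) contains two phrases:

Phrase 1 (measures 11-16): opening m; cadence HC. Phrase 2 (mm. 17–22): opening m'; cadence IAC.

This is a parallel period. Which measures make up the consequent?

The phrase ending with the weaker cadence (half cadence) is the antecedent; the one ending more conclusively (imperfect authentic cadence) is the consequent. The consequent is measures 17–22.

measures 17–22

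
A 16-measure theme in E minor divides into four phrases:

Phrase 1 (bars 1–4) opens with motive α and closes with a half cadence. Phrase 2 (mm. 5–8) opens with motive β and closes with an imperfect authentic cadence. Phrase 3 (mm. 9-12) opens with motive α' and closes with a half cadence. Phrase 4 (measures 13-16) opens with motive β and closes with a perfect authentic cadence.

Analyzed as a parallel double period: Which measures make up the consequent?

measures 9–16

In a double period the four phrases pair into a large antecedent (phrases 1–2, ending imperfect authentic cadence) and a large consequent (phrases 3–4, ending perfect authentic cadence). The consequent spans mm. 9-16.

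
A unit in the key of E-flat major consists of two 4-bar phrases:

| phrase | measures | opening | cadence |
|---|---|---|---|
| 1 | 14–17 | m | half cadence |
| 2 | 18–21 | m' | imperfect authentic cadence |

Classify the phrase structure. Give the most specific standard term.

parallel period

Phrase 1 ends with a half cadence (weaker) and phrase 2 with an imperfect authentic cadence (stronger): antecedent + consequent = a period.
The two phrases open with the same material (m / m'), so the period is parallel.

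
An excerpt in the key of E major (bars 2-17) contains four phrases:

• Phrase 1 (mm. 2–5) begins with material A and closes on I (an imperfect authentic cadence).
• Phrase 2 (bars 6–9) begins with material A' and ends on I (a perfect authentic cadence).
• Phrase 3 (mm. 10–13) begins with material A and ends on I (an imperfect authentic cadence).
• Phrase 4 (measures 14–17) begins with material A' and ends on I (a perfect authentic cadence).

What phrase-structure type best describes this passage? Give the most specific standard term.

The cadence pattern IAC–PAC–IAC–PAC is weak–strong twice, and phrases 3–4 restate phrases 1–2: a period heard twice, not a double period (which would end weakly at phrase 2).

repeated period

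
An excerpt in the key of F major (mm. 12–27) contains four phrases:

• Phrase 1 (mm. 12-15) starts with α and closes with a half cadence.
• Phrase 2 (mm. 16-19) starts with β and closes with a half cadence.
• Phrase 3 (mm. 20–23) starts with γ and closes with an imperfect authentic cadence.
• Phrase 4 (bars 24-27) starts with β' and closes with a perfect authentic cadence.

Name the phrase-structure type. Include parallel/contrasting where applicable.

contrasting double period

Four phrases in two halves: the first half (bars 12–19) ends with a half cadence, the second (bars 20-27) with a perfect authentic cadence — a large antecedent–consequent pair, i.e. a double period.
Phrase 3 begins with different material from phrase 1, making it contrasting.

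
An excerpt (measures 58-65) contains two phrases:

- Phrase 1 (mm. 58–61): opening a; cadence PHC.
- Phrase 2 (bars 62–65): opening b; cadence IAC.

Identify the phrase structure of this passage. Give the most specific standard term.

contrasting period

Phrase 1 ends with a Phrygian half cadence (weaker) and phrase 2 with an imperfect authentic cadence (stronger): antecedent + consequent = a period.
The two phrases open with different material (a / b), so the period is contrasting.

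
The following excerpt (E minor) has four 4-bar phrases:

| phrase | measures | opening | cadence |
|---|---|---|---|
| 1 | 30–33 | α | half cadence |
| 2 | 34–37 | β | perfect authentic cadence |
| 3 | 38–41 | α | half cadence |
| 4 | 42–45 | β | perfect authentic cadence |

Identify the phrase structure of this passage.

The cadence pattern HC–PAC–HC–PAC is weak–strong twice, and phrases 3–4 restate phrases 1–2: a period heard twice, not a double period (which would end weakly at phrase 2).

repeated period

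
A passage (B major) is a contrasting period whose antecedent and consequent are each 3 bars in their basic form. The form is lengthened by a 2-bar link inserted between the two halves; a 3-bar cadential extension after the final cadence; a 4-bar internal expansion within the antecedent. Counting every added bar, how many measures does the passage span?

Basic contrasting period: 3 + 3 = 6 bars.
6 (basic form) + 2 (link) + 3 (cadential extension) + 4 (internal expansion) = 15.

15 measures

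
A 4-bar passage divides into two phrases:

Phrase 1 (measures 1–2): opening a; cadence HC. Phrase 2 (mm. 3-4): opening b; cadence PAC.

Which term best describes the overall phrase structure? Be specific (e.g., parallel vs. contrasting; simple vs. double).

contrasting period

Phrase 1 ends with a half cadence (weaker) and phrase 2 with a perfect authentic cadence (stronger): antecedent + consequent = a period.
The two phrases open with different material (a / b), so the period is contrasting.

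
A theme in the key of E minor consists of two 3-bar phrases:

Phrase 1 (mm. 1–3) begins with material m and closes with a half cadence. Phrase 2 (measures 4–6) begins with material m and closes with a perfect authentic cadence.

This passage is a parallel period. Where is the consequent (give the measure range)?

The antecedent is the phrase ending with the weaker cadence (half cadence, phrase 1) and the consequent the one ending more conclusively (perfect authentic cadence, phrase 2); the consequent is mm. 4–6.

measures 4–6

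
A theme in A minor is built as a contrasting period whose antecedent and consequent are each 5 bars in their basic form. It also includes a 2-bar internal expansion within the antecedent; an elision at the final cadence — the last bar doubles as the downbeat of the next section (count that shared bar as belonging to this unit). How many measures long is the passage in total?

Basic contrasting period: 5 + 5 = 10 bars.
10 (basic form) + 2 (internal expansion) = 12.
The elision shares a bar with the next section but does not change this unit's count.

12 measures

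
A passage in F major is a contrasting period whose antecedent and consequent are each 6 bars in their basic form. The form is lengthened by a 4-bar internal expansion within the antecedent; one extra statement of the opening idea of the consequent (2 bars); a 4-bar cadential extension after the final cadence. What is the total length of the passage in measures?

Basic contrasting period: 6 + 6 = 12 bars.
12 (basic form) + 4 (internal expansion) + 2 (extra statement) + 4 (cadential extension) = 22.

22 measures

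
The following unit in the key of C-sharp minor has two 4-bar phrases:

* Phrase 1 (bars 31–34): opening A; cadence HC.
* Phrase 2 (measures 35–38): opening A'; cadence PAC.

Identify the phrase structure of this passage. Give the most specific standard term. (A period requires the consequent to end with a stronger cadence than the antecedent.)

parallel period

Phrase 1 ends with a half cadence (weaker) and phrase 2 with a perfect authentic cadence (stronger): antecedent + consequent = a period.
The two phrases open with the same material (A / A'), so the period is parallel.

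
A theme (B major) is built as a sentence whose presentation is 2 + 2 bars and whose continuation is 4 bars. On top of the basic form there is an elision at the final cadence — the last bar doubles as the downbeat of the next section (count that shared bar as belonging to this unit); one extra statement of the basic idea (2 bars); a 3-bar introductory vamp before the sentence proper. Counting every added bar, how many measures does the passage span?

13 measures

Basic sentence: 2 + 2 + 4 = 8 bars.
8 (basic form) + 2 (extra statement) + 3 (introduction) = 13.
The elision shares a bar with the next section but does not change this unit's count.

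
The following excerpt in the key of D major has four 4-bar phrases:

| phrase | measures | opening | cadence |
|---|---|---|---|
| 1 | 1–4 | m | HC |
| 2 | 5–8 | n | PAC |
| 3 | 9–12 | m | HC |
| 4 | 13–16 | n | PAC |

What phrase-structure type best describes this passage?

The cadence pattern HC–PAC–HC–PAC is weak–strong twice, and phrases 3–4 restate phrases 1–2: a period heard twice, not a double period (which would end weakly at phrase 2).

repeated period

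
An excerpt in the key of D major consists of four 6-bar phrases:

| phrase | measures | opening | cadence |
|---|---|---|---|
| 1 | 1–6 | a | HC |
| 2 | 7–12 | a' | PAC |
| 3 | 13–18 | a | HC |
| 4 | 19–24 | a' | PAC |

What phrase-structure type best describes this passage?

repeated period

The cadence pattern HC–PAC–HC–PAC is weak–strong twice, and phrases 3–4 restate phrases 1–2: a period heard twice, not a double period (which would end weakly at phrase 2).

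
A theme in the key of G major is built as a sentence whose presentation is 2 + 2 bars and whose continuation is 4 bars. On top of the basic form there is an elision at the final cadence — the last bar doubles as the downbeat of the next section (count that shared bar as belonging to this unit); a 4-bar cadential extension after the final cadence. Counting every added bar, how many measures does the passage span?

12 measures

Basic sentence: 2 + 2 + 4 = 8 bars.
8 (basic form) + 4 (cadential extension) = 12.
The elision shares a bar with the next section but does not change this unit's count.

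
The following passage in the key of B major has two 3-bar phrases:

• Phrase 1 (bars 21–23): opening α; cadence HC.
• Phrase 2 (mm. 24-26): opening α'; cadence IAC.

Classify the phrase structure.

parallel period

Phrase 1 ends with a half cadence (weaker) and phrase 2 with an imperfect authentic cadence (stronger): antecedent + consequent = a period.
The two phrases open with the same material (α / α'), so the period is parallel.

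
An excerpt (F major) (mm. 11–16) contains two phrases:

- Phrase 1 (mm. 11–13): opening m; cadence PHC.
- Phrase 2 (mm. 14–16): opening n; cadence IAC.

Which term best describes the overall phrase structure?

Phrase 1 ends with a Phrygian half cadence (weaker) and phrase 2 with an imperfect authentic cadence (stronger): antecedent + consequent = a period.
The two phrases open with different material (m / n), so the period is contrasting.

contrasting period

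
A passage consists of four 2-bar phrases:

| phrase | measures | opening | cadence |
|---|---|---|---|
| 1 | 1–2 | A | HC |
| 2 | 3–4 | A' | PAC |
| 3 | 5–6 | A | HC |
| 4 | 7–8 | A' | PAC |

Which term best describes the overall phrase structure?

The cadence pattern HC–PAC–HC–PAC is weak–strong twice, and phrases 3–4 restate phrases 1–2: a period heard twice, not a double period (which would end weakly at phrase 2).

repeated period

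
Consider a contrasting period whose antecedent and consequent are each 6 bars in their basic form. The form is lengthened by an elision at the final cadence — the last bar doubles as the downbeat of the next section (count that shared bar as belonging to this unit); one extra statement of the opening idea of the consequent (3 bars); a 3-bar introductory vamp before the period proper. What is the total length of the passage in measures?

Basic contrasting period: 6 + 6 = 12 bars.
12 (basic form) + 3 (extra statement) + 3 (introduction) = 18.
The elision shares a bar with the next section but does not change this unit's count.

18 measures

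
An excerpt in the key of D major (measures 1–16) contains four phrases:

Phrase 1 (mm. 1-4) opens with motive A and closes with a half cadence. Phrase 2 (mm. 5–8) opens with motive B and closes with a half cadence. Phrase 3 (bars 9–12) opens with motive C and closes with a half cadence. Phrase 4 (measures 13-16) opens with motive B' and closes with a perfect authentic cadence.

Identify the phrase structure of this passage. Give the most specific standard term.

Four phrases in two halves: the first half (mm. 1–8) ends with a half cadence, the second (mm. 9–16) with a perfect authentic cadence — a large antecedent–consequent pair, i.e. a double period.
Phrase 3 begins with different material from phrase 1, making it contrasting.

contrasting double period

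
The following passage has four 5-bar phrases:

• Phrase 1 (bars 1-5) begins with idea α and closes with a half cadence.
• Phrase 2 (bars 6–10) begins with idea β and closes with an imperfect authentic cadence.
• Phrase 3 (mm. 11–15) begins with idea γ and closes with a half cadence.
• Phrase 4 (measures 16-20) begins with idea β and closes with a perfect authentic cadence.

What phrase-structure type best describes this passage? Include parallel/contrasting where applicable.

Four phrases in two halves: the first half (measures 1–10) ends with an imperfect authentic cadence, the second (mm. 11–20) with a perfect authentic cadence — a large antecedent–consequent pair, i.e. a double period.
Phrase 3 begins with different material from phrase 1, making it contrasting.

contrasting double period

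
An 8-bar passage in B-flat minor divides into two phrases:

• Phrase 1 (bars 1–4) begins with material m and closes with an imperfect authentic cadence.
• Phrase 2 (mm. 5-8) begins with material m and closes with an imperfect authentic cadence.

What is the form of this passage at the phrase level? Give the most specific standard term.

repeated phrase

Both phrases have the same opening (m) and the same cadence (imperfect authentic cadence): the second is a restatement, not a consequent, so this is a repeated phrase rather than a period.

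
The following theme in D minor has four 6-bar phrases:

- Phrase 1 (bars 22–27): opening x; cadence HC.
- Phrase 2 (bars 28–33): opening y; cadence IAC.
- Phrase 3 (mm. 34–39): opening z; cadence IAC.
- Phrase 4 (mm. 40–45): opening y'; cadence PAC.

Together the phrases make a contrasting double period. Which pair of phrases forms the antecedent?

phrases 1 and 2

In a double period the first pair of phrases (ending imperfect authentic cadence) is the large antecedent and the second pair (ending perfect authentic cadence) is the large consequent; the antecedent is phrases 1 and 2.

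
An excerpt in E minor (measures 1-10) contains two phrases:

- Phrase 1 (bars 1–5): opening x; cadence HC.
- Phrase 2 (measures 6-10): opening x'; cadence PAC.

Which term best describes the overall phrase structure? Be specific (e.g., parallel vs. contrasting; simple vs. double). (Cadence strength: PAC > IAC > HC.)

parallel period

Phrase 1 ends with a half cadence (weaker) and phrase 2 with a perfect authentic cadence (stronger): antecedent + consequent = a period.
The two phrases open with the same material (x / x'), so the period is parallel.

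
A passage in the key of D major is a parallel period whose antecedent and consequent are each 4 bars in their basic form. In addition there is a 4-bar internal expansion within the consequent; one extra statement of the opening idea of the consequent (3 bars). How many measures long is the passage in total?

Basic parallel period: 4 + 4 = 8 bars.
8 (basic form) + 4 (internal expansion) + 3 (extra statement) = 15.

15 measures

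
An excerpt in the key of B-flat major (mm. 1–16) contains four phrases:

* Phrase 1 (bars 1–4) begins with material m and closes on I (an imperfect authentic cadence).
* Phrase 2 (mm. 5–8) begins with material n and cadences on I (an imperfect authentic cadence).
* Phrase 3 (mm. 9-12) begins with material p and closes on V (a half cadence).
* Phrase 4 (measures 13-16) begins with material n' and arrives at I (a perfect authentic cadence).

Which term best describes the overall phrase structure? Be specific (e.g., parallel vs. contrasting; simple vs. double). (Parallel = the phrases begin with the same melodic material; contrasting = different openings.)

Four phrases in two halves: the first half (mm. 1-8) ends with an imperfect authentic cadence, the second (bars 9-16) with a perfect authentic cadence — a large antecedent–consequent pair, i.e. a double period.
Phrase 3 begins with different material from phrase 1, making it contrasting.

contrasting double period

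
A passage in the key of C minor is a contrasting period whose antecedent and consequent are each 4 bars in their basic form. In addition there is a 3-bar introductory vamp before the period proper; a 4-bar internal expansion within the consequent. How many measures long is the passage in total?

Basic contrasting period: 4 + 4 = 8 bars.
8 (basic form) + 3 (introduction) + 4 (internal expansion) = 15.

15 measures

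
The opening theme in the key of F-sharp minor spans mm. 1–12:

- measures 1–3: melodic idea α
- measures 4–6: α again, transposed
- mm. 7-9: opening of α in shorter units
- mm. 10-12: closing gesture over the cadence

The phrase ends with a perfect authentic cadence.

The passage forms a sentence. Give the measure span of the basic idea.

The presentation of a sentence is the basic idea (mm. 1–3) plus its repetition (mm. 4–6); the basic idea is therefore measures 1–3.

measures 1–3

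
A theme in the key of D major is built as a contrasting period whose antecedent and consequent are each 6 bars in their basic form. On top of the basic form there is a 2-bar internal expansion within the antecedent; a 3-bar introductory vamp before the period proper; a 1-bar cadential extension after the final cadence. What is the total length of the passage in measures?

18 measures

Basic contrasting period: 6 + 6 = 12 bars.
12 (basic form) + 2 (internal expansion) + 3 (introduction) + 1 (cadential extension) = 18.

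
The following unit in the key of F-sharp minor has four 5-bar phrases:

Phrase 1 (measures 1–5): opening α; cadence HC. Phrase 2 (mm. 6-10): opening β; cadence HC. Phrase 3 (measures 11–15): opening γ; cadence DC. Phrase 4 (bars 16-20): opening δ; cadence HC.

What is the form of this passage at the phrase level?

phrase group

Phrase 4 ends with a half cadence, no stronger than phrase 2's half cadence, so the four phrases do not form a double period; nor do phrases 3–4 duplicate 1–2, so it is not a repeated period. With no phrase reaching a conclusive cadence, the passage is a phrase group.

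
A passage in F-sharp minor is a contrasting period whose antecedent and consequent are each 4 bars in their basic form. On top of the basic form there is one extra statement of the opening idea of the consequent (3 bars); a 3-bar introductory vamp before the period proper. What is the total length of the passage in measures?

Basic contrasting period: 4 + 4 = 8 bars.
8 (basic form) + 3 (extra statement) + 3 (introduction) = 14.

14 measures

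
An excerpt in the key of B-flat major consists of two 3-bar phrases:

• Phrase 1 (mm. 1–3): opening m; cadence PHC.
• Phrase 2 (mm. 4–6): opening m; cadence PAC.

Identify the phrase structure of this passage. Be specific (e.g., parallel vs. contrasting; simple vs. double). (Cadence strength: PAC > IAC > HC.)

parallel period

Phrase 1 ends with a Phrygian half cadence (weaker) and phrase 2 with a perfect authentic cadence (stronger): antecedent + consequent = a period.
The two phrases open with the same material (m / m), so the period is parallel.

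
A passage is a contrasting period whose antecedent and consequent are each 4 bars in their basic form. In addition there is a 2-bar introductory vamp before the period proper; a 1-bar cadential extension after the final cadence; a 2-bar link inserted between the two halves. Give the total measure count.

13 measures

Basic contrasting period: 4 + 4 = 8 bars.
8 (basic form) + 2 (introduction) + 1 (cadential extension) + 2 (link) = 13.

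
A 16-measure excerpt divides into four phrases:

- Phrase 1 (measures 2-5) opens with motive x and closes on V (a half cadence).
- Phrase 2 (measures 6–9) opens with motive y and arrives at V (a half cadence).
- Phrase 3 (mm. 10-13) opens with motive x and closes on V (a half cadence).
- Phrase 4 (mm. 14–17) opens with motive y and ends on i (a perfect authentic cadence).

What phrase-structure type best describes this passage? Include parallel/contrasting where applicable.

Four phrases in two halves: the first half (measures 2–9) ends with a half cadence, the second (mm. 10–17) with a perfect authentic cadence — a large antecedent–consequent pair, i.e. a double period.
Phrase 3 begins with the same material as phrase 1, making it parallel.

parallel double period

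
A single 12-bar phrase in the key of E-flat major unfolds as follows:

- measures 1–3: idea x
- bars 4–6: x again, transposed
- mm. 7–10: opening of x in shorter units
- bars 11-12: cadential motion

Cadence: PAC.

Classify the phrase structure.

Basic idea (bars 1-3) + its repetition (bars 4-6) form the presentation; fragmentation and cadence (mm. 7–12) form the continuation — the 12-bar whole is a sentence.

sentence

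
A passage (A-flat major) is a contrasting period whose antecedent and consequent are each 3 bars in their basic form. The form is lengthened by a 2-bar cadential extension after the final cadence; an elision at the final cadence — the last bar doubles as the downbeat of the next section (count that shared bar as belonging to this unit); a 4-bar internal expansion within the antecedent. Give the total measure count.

Basic contrasting period: 3 + 3 = 6 bars.
6 (basic form) + 2 (cadential extension) + 4 (internal expansion) = 12.
The elision shares a bar with the next section but does not change this unit's count.

12 measures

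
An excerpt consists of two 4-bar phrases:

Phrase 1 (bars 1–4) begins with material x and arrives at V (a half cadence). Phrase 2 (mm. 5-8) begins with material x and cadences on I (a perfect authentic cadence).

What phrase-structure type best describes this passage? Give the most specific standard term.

parallel period

Phrase 1 ends with a half cadence (weaker) and phrase 2 with a perfect authentic cadence (stronger): antecedent + consequent = a period.
The two phrases open with the same material (x / x), so the period is parallel.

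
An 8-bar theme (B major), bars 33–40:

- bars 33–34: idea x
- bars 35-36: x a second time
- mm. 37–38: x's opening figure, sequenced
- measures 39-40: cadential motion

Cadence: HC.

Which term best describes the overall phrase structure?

sentence

Basic idea (mm. 33-34) + its repetition (mm. 35–36) form the presentation; fragmentation and cadence (mm. 37–40) form the continuation — the 8-bar whole is a sentence.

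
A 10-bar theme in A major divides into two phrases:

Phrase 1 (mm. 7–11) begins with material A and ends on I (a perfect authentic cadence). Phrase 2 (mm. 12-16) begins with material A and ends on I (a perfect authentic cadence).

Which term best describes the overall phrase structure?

Both phrases have the same opening (A) and the same cadence (perfect authentic cadence): the second is a restatement, not a consequent, so this is a repeated phrase rather than a period.

repeated phrase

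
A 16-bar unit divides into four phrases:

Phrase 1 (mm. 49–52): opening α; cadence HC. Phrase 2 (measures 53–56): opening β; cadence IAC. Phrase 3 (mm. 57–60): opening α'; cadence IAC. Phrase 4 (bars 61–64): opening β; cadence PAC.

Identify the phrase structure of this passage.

Four phrases in two halves: the first half (bars 49-56) ends with an imperfect authentic cadence, the second (mm. 57–64) with a perfect authentic cadence — a large antecedent–consequent pair, i.e. a double period.
Phrase 3 begins with the same material as phrase 1, making it parallel.

parallel double period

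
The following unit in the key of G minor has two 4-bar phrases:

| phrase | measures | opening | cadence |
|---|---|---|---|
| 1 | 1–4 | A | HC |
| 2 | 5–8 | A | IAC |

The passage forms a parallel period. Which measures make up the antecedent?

measures 1–4

The phrase ending with the weaker cadence (half cadence) is the antecedent; the one ending more conclusively (imperfect authentic cadence) is the consequent. The antecedent is measures 1–4.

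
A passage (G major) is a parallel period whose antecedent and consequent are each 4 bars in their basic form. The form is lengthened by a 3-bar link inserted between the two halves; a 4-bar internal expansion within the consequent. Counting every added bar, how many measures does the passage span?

15 measures

Basic parallel period: 4 + 4 = 8 bars.
8 (basic form) + 3 (link) + 4 (internal expansion) = 15.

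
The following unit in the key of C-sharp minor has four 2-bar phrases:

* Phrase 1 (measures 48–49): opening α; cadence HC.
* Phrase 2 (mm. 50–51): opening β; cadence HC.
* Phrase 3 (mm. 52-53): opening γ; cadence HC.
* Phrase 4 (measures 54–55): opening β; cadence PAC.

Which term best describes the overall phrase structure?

Four phrases in two halves: the first half (mm. 48–51) ends with a half cadence, the second (mm. 52–55) with a perfect authentic cadence — a large antecedent–consequent pair, i.e. a double period.
Phrase 3 begins with different material from phrase 1, making it contrasting.

contrasting double period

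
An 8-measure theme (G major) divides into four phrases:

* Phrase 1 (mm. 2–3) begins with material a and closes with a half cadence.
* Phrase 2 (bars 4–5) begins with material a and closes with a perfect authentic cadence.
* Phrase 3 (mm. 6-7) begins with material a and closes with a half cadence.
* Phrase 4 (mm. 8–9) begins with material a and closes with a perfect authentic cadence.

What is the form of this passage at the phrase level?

repeated period

The cadence pattern HC–PAC–HC–PAC is weak–strong twice, and phrases 3–4 restate phrases 1–2: a period heard twice, not a double period (which would end weakly at phrase 2).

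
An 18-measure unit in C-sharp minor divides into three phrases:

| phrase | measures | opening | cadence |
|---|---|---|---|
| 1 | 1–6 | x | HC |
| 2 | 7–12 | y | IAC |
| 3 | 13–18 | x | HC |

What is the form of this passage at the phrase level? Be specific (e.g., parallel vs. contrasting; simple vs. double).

phrase group

The final phrase closes with a half cadence, which is not stronger than the preceding imperfect authentic cadence; the 3 phrases lack an overall antecedent–consequent design and so form a phrase group.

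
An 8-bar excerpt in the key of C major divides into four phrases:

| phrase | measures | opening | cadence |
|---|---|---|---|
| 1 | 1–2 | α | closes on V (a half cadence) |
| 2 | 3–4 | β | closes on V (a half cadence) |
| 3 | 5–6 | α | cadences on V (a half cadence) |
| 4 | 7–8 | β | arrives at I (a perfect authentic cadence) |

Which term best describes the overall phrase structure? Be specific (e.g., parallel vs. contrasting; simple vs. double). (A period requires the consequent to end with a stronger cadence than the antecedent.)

Four phrases in two halves: the first half (mm. 1–4) ends with a half cadence, the second (measures 5-8) with a perfect authentic cadence — a large antecedent–consequent pair, i.e. a double period.
Phrase 3 begins with the same material as phrase 1, making it parallel.

parallel double period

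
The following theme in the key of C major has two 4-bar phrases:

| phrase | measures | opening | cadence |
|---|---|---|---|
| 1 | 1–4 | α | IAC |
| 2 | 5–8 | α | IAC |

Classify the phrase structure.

Both phrases have the same opening (α) and the same cadence (imperfect authentic cadence): the second is a restatement, not a consequent, so this is a repeated phrase rather than a period.

repeated phrase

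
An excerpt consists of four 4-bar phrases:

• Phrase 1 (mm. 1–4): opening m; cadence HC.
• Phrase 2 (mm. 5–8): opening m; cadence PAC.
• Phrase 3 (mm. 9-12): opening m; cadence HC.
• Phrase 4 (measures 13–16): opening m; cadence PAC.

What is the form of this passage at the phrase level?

The cadence pattern HC–PAC–HC–PAC is weak–strong twice, and phrases 3–4 restate phrases 1–2: a period heard twice, not a double period (which would end weakly at phrase 2).

repeated period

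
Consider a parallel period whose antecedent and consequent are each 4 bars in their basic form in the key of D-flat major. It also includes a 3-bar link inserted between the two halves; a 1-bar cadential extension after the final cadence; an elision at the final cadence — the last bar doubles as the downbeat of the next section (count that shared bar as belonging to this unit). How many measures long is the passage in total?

Basic parallel period: 4 + 4 = 8 bars.
8 (basic form) + 3 (link) + 1 (cadential extension) = 12.
The elision shares a bar with the next section but does not change this unit's count.

12 measures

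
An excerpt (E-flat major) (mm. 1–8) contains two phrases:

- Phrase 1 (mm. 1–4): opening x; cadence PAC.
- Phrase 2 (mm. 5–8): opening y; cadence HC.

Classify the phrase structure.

phrase group

The second phrase closes with a half cadence, which is not stronger than the first phrase's perfect authentic cadence; without a weak→strong cadential pair there is no antecedent–consequent relationship, so this is a phrase group rather than a period.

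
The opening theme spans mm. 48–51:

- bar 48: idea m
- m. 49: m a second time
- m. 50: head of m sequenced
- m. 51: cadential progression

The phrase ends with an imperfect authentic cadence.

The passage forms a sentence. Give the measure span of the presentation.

measures 48–49

The presentation of a sentence is the basic idea (m. 48) plus its repetition (measure 49); the presentation is therefore bars 48–49.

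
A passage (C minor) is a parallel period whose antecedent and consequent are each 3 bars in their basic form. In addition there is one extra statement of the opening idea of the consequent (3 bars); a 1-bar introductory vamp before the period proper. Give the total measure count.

Basic parallel period: 3 + 3 = 6 bars.
6 (basic form) + 3 (extra statement) + 1 (introduction) = 10.

10 measures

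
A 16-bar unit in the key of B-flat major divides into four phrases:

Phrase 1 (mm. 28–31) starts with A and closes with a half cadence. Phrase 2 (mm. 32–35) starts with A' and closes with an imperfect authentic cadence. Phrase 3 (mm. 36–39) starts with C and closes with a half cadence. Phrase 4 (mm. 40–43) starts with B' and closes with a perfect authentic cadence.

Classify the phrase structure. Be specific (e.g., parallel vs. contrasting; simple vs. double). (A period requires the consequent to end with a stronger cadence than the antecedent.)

Four phrases in two halves: the first half (measures 28-35) ends with an imperfect authentic cadence, the second (measures 36–43) with a perfect authentic cadence — a large antecedent–consequent pair, i.e. a double period.
Phrase 3 begins with different material from phrase 1, making it contrasting.

contrasting double period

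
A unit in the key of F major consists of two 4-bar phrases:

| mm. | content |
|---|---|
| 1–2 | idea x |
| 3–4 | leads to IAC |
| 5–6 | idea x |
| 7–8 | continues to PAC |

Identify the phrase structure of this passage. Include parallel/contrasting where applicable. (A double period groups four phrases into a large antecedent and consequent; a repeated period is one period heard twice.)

Phrase 1 ends with an imperfect authentic cadence (weaker) and phrase 2 with a perfect authentic cadence (stronger): antecedent + consequent = a period.
The two phrases open with the same material (x / x), so the period is parallel.

parallel period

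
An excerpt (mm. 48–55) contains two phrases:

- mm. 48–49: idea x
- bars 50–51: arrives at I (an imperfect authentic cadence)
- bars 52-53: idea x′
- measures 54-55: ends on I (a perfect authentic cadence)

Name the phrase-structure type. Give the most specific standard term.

parallel period

Phrase 1 ends with an imperfect authentic cadence (weaker) and phrase 2 with a perfect authentic cadence (stronger): antecedent + consequent = a period.
The two phrases open with the same material (x / x′), so the period is parallel.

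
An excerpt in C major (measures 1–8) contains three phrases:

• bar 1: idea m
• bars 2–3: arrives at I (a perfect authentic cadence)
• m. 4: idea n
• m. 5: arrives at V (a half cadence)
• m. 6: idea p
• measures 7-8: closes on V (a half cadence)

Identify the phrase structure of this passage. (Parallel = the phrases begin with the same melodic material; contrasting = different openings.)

phrase group

The final phrase closes with a half cadence, which is not stronger than the preceding half cadence; the 3 phrases lack an overall antecedent–consequent design and so form a phrase group.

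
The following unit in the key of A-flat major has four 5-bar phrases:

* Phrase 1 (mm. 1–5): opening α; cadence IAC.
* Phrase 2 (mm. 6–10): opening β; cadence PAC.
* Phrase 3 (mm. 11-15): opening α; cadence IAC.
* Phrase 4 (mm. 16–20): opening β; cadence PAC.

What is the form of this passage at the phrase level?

The cadence pattern IAC–PAC–IAC–PAC is weak–strong twice, and phrases 3–4 restate phrases 1–2: a period heard twice, not a double period (which would end weakly at phrase 2).

repeated period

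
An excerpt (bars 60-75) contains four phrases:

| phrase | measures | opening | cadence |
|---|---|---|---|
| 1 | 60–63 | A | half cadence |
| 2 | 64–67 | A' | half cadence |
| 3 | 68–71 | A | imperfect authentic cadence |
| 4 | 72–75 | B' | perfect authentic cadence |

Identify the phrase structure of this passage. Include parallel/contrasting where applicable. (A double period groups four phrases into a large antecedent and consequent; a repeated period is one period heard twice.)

Four phrases in two halves: the first half (mm. 60–67) ends with a half cadence, the second (bars 68-75) with a perfect authentic cadence — a large antecedent–consequent pair, i.e. a double period.
Phrase 3 begins with the same material as phrase 1, making it parallel.

parallel double period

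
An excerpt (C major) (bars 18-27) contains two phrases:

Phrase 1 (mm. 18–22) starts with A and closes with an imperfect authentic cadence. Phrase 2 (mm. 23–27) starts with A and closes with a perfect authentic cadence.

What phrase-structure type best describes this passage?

Phrase 1 ends with an imperfect authentic cadence (weaker) and phrase 2 with a perfect authentic cadence (stronger): antecedent + consequent = a period.
The two phrases open with the same material (A / A), so the period is parallel.

parallel period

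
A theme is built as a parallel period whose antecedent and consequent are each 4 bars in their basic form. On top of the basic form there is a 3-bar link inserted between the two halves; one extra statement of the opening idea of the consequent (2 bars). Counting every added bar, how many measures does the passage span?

Basic parallel period: 4 + 4 = 8 bars.
8 (basic form) + 3 (link) + 2 (extra statement) = 13.

13 measures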